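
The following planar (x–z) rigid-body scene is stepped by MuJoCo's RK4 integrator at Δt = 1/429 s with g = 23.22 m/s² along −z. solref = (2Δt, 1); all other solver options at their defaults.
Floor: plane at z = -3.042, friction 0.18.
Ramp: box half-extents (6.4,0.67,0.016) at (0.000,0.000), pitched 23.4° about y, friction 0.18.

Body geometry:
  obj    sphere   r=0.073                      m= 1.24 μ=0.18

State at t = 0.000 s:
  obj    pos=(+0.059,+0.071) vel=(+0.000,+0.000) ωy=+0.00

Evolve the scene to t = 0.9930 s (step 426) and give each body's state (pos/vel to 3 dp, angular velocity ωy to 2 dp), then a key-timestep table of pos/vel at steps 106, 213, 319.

State at t = 0.9930 s:
  obj    pos=(+3.040,-1.218) vel=(+6.003,-2.598) ωy=+89.59

Key-timestep trajectory:
   step    t(s)  obj.x    obj.z    obj.vx   obj.vz 
    106  0.2471   +0.244  -0.009  +1.494  -0.646
    213  0.4965   +0.804  -0.251  +3.002  -1.299
    319  0.7436   +1.731  -0.652  +4.495  -1.945


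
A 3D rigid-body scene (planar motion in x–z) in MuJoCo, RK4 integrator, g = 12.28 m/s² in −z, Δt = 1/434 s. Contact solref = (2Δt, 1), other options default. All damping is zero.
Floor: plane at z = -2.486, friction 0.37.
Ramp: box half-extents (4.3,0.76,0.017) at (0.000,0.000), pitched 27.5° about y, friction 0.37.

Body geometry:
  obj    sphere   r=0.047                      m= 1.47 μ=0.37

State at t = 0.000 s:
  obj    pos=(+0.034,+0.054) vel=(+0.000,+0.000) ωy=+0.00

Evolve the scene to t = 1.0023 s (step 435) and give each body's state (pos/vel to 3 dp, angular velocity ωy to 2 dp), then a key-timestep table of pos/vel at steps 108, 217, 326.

State at t = 1.0023 s:
  obj    pos=(+1.839,-0.885) vel=(+3.601,-1.874) ωy=+86.37

Key-timestep trajectory:
   step    t(s)  obj.x    obj.z    obj.vx   obj.vz 
    108  0.2488   +0.145  -0.004  +0.894  -0.465
    217  0.5000   +0.483  -0.179  +1.796  -0.935
    326  0.7512   +1.048  -0.473  +2.699  -1.405


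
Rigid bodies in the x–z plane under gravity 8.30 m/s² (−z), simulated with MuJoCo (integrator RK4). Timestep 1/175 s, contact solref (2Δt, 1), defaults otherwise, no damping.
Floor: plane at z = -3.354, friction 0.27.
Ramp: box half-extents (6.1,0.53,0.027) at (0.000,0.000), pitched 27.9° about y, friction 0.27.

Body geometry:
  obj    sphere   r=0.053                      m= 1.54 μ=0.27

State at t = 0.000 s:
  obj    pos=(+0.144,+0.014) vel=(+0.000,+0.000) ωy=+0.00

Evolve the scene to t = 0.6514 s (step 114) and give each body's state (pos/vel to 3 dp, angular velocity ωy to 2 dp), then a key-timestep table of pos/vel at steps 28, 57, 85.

State at t = 0.6514 s:
  obj    pos=(+0.664,-0.261) vel=(+1.597,-0.846) ωy=+34.09

Key-timestep trajectory:
   step    t(s)  obj.x    obj.z    obj.vx   obj.vz 
     28  0.1600   +0.176  -0.002  +0.392  -0.208
     57  0.3257   +0.274  -0.055  +0.799  -0.423
     85  0.4857   +0.433  -0.139  +1.191  -0.631


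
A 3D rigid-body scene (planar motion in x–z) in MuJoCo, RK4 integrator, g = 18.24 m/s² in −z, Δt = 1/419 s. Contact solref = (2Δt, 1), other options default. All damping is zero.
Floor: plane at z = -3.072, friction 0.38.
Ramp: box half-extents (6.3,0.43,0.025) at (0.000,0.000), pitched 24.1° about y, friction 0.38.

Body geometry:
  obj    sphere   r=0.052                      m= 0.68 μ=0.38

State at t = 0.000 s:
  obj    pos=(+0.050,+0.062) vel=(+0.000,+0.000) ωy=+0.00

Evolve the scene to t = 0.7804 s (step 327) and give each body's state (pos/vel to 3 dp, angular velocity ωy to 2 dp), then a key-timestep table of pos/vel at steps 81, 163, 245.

State at t = 0.7804 s:
  obj    pos=(+1.529,-0.600) vel=(+3.790,-1.695) ωy=+79.84

Key-timestep trajectory:
   step    t(s)  obj.x    obj.z    obj.vx   obj.vz 
     81  0.1933   +0.141  +0.021  +0.939  -0.420
    163  0.3890   +0.418  -0.102  +1.889  -0.845
    245  0.5847   +0.880  -0.309  +2.840  -1.270


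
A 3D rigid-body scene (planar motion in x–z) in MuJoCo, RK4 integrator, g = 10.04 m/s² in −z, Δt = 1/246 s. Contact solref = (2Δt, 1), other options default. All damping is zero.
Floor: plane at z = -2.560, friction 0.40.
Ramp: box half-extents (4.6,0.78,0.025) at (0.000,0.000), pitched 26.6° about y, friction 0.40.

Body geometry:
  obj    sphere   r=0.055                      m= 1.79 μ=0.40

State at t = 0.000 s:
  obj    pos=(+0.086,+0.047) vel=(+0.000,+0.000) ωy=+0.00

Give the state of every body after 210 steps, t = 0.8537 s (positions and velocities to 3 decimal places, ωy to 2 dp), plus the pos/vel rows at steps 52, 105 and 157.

State at t = 0.8537 s:
  obj    pos=(+1.132,-0.477) vel=(+2.451,-1.227) ωy=+49.83

Key-timestep trajectory:
   step    t(s)  obj.x    obj.z    obj.vx   obj.vz 
     52  0.2114   +0.150  +0.014  +0.607  -0.304
    105  0.4268   +0.347  -0.085  +1.226  -0.614
    157  0.6382   +0.671  -0.246  +1.832  -0.918


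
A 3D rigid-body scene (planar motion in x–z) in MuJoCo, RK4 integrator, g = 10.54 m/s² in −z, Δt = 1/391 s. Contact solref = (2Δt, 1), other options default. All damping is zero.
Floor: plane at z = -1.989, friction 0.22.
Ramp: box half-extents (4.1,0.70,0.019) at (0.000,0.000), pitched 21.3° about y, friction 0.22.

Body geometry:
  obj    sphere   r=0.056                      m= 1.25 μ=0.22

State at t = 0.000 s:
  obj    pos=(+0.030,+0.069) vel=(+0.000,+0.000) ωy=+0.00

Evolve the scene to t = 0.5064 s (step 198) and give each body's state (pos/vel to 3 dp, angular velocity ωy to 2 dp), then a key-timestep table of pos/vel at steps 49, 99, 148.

State at t = 0.5064 s:
  obj    pos=(+0.357,-0.059) vel=(+1.290,-0.503) ωy=+24.73

Key-timestep trajectory:
   step    t(s)  obj.x    obj.z    obj.vx   obj.vz 
     49  0.1253   +0.050  +0.061  +0.319  -0.125
     99  0.2532   +0.112  +0.037  +0.645  -0.252
    148  0.3785   +0.213  -0.002  +0.965  -0.376


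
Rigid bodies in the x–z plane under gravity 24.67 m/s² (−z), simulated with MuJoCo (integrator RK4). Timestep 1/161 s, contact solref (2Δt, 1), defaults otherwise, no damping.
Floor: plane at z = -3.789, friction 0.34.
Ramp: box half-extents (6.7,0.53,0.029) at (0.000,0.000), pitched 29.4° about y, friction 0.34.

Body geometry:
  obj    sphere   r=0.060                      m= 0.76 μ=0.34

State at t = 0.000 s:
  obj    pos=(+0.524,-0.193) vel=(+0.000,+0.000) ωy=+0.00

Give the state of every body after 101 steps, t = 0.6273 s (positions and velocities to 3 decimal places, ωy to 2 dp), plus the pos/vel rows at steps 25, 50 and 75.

State at t = 0.6273 s:
  obj    pos=(+2.007,-1.029) vel=(+4.728,-2.664) ωy=+90.42

Key-timestep trajectory:
   step    t(s)  obj.x    obj.z    obj.vx   obj.vz 
     25  0.1553   +0.615  -0.244  +1.171  -0.660
     50  0.3106   +0.888  -0.398  +2.341  -1.319
     75  0.4658   +1.342  -0.654  +3.511  -1.978


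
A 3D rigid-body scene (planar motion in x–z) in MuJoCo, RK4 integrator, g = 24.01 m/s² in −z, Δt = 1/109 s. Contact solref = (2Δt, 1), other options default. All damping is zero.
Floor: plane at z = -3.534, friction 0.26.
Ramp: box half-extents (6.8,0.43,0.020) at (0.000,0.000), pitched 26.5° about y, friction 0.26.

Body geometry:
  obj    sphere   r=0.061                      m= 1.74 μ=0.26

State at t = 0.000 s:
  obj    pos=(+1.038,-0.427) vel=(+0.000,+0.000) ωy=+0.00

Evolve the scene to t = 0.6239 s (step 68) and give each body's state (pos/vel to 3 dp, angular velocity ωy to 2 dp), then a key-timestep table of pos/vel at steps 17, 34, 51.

State at t = 0.6239 s:
  obj    pos=(+2.371,-1.092) vel=(+4.272,-2.130) ωy=+78.21

Key-timestep trajectory:
   step    t(s)  obj.x    obj.z    obj.vx   obj.vz 
     17  0.1560   +1.121  -0.469  +1.068  -0.532
     34  0.3119   +1.371  -0.593  +2.136  -1.065
     51  0.4679   +1.788  -0.801  +3.204  -1.598


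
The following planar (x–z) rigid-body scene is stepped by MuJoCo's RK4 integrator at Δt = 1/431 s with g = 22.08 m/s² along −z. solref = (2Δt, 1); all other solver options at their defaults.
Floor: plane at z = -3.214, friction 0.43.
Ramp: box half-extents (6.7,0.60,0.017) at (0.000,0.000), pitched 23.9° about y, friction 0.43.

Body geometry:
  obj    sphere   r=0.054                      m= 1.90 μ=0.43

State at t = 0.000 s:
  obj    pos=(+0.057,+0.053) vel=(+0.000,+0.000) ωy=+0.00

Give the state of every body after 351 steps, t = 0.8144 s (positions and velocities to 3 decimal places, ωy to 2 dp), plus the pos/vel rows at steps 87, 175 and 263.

State at t = 0.8144 s:
  obj    pos=(+1.994,-0.806) vel=(+4.757,-2.108) ωy=+96.35

Key-timestep trajectory:
   step    t(s)  obj.x    obj.z    obj.vx   obj.vz 
     87  0.2019   +0.176  +0.000  +1.179  -0.523
    175  0.4060   +0.538  -0.161  +2.372  -1.051
    263  0.6102   +1.145  -0.430  +3.565  -1.580


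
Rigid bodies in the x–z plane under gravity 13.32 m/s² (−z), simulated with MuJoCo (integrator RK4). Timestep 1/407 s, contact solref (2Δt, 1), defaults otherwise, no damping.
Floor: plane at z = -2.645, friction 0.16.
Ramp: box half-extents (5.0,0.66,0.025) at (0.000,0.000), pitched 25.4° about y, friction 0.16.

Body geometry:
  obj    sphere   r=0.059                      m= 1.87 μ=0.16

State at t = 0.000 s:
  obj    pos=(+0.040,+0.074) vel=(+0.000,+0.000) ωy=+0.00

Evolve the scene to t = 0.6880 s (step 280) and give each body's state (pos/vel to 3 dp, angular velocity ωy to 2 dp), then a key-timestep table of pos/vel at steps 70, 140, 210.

State at t = 0.6880 s:
  obj    pos=(+0.913,-0.340) vel=(+2.536,-1.204) ωy=+47.58

Key-timestep trajectory:
   step    t(s)  obj.x    obj.z    obj.vx   obj.vz 
     70  0.1720   +0.095  +0.048  +0.634  -0.301
    140  0.3440   +0.258  -0.030  +1.268  -0.602
    210  0.5160   +0.531  -0.159  +1.902  -0.903


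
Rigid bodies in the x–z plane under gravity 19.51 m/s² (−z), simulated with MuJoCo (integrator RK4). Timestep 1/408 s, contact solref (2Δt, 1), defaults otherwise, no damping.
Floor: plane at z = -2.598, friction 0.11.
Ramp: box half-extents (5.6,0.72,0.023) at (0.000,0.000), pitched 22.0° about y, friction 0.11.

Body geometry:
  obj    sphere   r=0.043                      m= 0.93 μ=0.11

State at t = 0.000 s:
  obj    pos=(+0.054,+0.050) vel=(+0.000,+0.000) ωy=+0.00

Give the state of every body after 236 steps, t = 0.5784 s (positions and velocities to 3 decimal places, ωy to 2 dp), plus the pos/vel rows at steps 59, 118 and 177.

State at t = 0.5784 s:
  obj    pos=(+0.879,-0.284) vel=(+2.853,-1.153) ωy=+66.84

Key-timestep trajectory:
   step    t(s)  obj.x    obj.z    obj.vx   obj.vz 
     59  0.1446   +0.106  +0.029  +0.716  -0.283
    118  0.2892   +0.260  -0.034  +1.428  -0.572
    177  0.4338   +0.518  -0.138  +2.138  -0.874


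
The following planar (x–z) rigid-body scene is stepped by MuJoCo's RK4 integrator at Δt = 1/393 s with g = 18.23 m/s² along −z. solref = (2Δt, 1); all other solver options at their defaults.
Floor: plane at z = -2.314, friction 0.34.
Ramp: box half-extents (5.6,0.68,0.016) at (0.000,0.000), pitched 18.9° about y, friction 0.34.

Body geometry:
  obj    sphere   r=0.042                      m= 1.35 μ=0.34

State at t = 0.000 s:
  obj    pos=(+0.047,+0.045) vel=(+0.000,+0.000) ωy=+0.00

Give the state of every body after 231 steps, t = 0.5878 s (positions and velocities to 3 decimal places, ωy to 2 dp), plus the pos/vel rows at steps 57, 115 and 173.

State at t = 0.5878 s:
  obj    pos=(+0.736,-0.191) vel=(+2.346,-0.803) ωy=+59.02

Key-timestep trajectory:
   step    t(s)  obj.x    obj.z    obj.vx   obj.vz 
     57  0.1450   +0.089  +0.031  +0.579  -0.198
    115  0.2926   +0.218  -0.013  +1.168  -0.400
    173  0.4402   +0.434  -0.087  +1.757  -0.601


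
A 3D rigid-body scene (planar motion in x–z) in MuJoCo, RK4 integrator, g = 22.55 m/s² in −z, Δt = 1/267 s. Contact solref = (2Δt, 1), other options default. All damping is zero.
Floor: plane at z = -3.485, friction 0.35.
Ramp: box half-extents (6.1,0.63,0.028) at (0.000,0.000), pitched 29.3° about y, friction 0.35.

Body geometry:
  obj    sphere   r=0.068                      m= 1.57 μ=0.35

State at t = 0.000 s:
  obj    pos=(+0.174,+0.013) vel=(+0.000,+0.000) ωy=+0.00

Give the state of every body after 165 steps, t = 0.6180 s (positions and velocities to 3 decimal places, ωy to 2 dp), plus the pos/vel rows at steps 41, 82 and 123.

State at t = 0.6180 s:
  obj    pos=(+1.487,-0.724) vel=(+4.248,-2.384) ωy=+71.62

Key-timestep trajectory:
   step    t(s)  obj.x    obj.z    obj.vx   obj.vz 
     41  0.1536   +0.255  -0.033  +1.056  -0.592
     82  0.3071   +0.498  -0.169  +2.111  -1.185
    123  0.4607   +0.903  -0.397  +3.167  -1.777


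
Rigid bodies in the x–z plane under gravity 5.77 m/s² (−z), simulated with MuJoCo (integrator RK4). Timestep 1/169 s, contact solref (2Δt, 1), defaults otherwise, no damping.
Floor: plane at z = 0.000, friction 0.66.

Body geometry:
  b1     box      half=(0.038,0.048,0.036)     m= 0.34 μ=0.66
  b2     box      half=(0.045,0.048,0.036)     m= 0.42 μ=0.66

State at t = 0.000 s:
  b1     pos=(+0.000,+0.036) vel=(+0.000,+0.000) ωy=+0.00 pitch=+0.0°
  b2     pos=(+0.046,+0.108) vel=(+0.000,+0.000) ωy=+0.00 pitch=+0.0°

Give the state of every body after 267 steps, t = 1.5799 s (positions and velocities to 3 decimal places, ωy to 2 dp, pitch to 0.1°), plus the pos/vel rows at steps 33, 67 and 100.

State at t = 1.5799 s:
  b1     pos=(+0.000,+0.036) vel=(+0.000,+0.000) ωy=+0.00 pitch=+0.0°
  b2     pos=(+0.091,+0.045) vel=(+0.000,+0.000) ωy=+0.00 pitch=+90.0°

Key-timestep trajectory:
   step    t(s)  b1.x    b1.z    b1.vx   b1.vz   b2.x    b2.z    b2.vx   b2.vz 
     33  0.1953   +0.000  +0.036  +0.000  +0.000   +0.061  +0.101  +0.171  -0.131
     67  0.3964   +0.000  +0.036  +0.000  +0.000   +0.101  +0.051  +0.112  +0.075
    100  0.5917   +0.000  +0.036  +0.000  +0.000   +0.094  +0.047  -0.191  -0.130


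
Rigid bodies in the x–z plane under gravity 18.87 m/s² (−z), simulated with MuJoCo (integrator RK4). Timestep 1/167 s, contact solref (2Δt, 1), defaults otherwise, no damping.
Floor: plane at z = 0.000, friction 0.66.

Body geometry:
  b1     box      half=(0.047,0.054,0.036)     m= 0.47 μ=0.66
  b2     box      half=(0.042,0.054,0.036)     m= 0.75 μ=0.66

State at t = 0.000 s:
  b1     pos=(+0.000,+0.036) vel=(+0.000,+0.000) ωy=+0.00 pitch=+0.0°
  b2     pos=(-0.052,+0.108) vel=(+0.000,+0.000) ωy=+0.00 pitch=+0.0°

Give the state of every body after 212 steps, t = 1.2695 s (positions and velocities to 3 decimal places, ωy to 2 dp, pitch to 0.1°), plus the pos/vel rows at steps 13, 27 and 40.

State at t = 1.2695 s:
  b1     pos=(+0.000,+0.036) vel=(+0.000,+0.000) ωy=+0.00 pitch=+0.0°
  b2     pos=(-0.095,+0.042) vel=(+0.000,+0.000) ωy=+0.00 pitch=-90.0°

Key-timestep trajectory:
   step    t(s)  b1.x    b1.z    b1.vx   b1.vz   b2.x    b2.z    b2.vx   b2.vz 
     13  0.0778   +0.000  +0.036  +0.001  +0.001   -0.057  +0.107  -0.144  -0.038
     27  0.1617   +0.000  +0.036  +0.001  +0.000   -0.080  +0.089  -0.369  -0.593
     40  0.2395   +0.000  +0.036  +0.000  +0.000   -0.096  +0.038  +0.079  +0.193


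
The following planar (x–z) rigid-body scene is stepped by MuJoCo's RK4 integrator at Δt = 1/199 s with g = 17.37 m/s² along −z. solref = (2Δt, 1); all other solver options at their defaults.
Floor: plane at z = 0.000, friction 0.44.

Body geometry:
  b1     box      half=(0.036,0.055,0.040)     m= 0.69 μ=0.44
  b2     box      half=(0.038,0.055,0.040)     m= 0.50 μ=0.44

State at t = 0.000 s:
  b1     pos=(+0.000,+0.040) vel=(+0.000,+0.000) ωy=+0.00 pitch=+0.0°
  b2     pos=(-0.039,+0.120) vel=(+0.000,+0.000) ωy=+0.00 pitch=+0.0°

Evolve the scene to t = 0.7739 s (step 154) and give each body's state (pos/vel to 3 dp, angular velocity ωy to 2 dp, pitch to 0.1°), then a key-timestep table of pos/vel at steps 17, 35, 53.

State at t = 0.7739 s:
  b1     pos=(+0.000,+0.040) vel=(+0.000,+0.000) ωy=+0.00 pitch=+0.0°
  b2     pos=(-0.091,+0.038) vel=(+0.000,+0.000) ωy=+0.00 pitch=-90.0°

Key-timestep trajectory:
   step    t(s)  b1.x    b1.z    b1.vx   b1.vz   b2.x    b2.z    b2.vx   b2.vz 
     17  0.0854   +0.000  +0.040  +0.000  +0.000   -0.042  +0.120  -0.090  -0.014
     35  0.1759   +0.000  +0.040  +0.000  +0.000   -0.060  +0.112  -0.339  -0.249
     53  0.2663   +0.000  +0.040  +0.000  +0.000   -0.093  +0.033  +0.060  -0.525


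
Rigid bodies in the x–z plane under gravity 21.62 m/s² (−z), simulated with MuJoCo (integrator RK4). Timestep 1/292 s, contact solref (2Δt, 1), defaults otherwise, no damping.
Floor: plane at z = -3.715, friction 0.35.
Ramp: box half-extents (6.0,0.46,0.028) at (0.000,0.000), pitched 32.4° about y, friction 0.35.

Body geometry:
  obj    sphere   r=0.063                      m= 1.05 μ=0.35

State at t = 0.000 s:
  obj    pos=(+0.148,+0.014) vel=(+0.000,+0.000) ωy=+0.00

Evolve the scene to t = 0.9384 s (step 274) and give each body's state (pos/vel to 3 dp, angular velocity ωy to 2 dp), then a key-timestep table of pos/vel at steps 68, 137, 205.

State at t = 0.9384 s:
  obj    pos=(+3.224,-1.938) vel=(+6.556,-4.161) ωy=+123.23

Key-timestep trajectory:
   step    t(s)  obj.x    obj.z    obj.vx   obj.vz 
     68  0.2329   +0.337  -0.106  +1.627  -1.033
    137  0.4692   +0.917  -0.474  +3.278  -2.080
    205  0.7021   +1.870  -1.079  +4.905  -3.113


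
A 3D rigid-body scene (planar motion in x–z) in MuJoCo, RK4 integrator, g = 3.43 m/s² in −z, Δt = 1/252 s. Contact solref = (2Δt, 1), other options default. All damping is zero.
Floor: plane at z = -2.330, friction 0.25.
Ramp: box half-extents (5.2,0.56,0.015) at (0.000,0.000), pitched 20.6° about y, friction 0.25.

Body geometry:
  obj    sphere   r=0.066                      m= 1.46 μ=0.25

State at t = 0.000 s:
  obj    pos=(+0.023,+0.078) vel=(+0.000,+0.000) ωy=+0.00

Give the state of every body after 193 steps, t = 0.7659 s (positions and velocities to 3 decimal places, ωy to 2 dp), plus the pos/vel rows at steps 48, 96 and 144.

State at t = 0.7659 s:
  obj    pos=(+0.260,-0.011) vel=(+0.618,-0.232) ωy=+10.00

Key-timestep trajectory:
   step    t(s)  obj.x    obj.z    obj.vx   obj.vz 
     48  0.1905   +0.038  +0.072  +0.154  -0.058
     96  0.3810   +0.082  +0.056  +0.307  -0.116
    144  0.5714   +0.155  +0.028  +0.461  -0.173


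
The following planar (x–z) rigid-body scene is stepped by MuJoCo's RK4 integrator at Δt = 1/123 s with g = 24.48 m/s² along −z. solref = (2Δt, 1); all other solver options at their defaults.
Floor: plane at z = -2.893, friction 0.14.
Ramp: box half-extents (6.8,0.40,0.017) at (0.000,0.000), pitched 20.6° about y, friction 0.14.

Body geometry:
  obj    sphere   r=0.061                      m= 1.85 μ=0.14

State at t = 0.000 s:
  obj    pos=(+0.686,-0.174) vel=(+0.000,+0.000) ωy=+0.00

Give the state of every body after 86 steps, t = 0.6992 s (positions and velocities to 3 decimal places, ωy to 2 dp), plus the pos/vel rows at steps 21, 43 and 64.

State at t = 0.6992 s:
  obj    pos=(+2.094,-0.704) vel=(+4.027,-1.514) ωy=+70.46

Key-timestep trajectory:
   step    t(s)  obj.x    obj.z    obj.vx   obj.vz 
     21  0.1707   +0.770  -0.206  +0.984  -0.370
     43  0.3496   +1.038  -0.307  +2.014  -0.757
     64  0.5203   +1.466  -0.468  +2.997  -1.126


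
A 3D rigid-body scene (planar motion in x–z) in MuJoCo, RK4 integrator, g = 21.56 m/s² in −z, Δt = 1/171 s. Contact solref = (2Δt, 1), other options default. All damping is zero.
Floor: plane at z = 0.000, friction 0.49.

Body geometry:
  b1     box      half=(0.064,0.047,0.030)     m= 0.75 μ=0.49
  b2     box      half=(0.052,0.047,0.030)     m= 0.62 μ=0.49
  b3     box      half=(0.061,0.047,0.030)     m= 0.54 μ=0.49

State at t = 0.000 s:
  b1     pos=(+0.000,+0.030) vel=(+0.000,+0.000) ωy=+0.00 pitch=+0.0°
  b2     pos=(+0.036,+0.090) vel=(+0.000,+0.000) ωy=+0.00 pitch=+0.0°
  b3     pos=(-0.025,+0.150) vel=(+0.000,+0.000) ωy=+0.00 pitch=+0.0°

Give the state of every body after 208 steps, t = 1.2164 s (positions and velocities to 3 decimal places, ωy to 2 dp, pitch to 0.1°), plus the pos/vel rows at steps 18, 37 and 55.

State at t = 1.2164 s:
  b1     pos=(+0.000,+0.030) vel=(+0.000,+0.000) ωy=+0.00 pitch=+0.0°
  b2     pos=(+0.036,+0.090) vel=(+0.000,+0.000) ωy=+0.00 pitch=+0.0°
  b3     pos=(-0.169,+0.030) vel=(+0.000,+0.000) ωy=+0.00 pitch=+180.0°

Key-timestep trajectory:
   step    t(s)  b1.x    b1.z    b1.vx   b1.vz   b2.x    b2.z    b2.vx   b2.vz   b3.x    b3.z    b3.vx   b3.vz 
     18  0.1053   +0.000  +0.030  +0.000  +0.000   +0.036  +0.090  +0.001  +0.000   -0.039  +0.141  -0.275  -0.280
     37  0.2164   +0.000  +0.030  +0.001  +0.000   +0.036  +0.090  +0.001  +0.000   -0.083  +0.122  -0.541  -0.233
     55  0.3216   +0.000  +0.030  +0.000  +0.000   +0.036  +0.090  +0.000  +0.000   -0.157  +0.036  -1.026  -1.209


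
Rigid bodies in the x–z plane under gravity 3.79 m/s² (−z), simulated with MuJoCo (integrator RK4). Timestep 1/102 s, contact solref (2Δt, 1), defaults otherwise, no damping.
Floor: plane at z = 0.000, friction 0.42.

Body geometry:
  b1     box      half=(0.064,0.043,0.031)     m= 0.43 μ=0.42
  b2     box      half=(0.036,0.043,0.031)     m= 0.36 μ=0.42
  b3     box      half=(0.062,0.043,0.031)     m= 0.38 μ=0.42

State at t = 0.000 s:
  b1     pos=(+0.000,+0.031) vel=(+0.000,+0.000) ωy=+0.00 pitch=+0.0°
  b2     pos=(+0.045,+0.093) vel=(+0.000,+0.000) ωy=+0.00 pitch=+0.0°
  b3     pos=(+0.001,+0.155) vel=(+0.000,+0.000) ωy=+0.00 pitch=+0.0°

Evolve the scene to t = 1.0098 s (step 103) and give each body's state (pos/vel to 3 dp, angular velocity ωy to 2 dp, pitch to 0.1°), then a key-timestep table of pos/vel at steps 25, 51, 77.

State at t = 1.0098 s:
  b1     pos=(+0.000,+0.031) vel=(+0.000,+0.000) ωy=+0.00 pitch=+0.0°
  b2     pos=(+0.045,+0.093) vel=(+0.000,+0.000) ωy=+0.00 pitch=+0.0°
  b3     pos=(-0.149,+0.031) vel=(+0.000,+0.002) ωy=+0.01 pitch=+180.0°

Key-timestep trajectory:
   step    t(s)  b1.x    b1.z    b1.vx   b1.vz   b2.x    b2.z    b2.vx   b2.vz   b3.x    b3.z    b3.vx   b3.vz 
     25  0.2451   +0.000  +0.031  +0.000  +0.000   +0.045  +0.093  +0.000  +0.000   -0.011  +0.149  -0.108  -0.081
     51  0.5000   +0.000  +0.031  +0.000  +0.000   +0.045  +0.093  +0.000  +0.000   -0.052  +0.128  -0.208  -0.074
     77  0.7549   +0.000  +0.031  +0.000  +0.000   +0.045  +0.093  +0.000  +0.000   -0.118  +0.093  -0.294  -0.417


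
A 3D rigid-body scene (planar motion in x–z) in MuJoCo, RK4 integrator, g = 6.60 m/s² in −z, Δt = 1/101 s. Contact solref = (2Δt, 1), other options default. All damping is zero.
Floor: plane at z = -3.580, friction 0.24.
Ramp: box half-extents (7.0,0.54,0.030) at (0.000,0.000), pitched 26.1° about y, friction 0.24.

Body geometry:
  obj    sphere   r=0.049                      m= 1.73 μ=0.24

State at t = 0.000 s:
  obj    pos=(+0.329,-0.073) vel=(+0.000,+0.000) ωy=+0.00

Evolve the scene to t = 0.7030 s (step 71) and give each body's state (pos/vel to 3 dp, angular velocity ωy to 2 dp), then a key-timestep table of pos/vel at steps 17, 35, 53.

State at t = 0.7030 s:
  obj    pos=(+0.789,-0.299) vel=(+1.309,-0.641) ωy=+29.74

Key-timestep trajectory:
   step    t(s)  obj.x    obj.z    obj.vx   obj.vz 
     17  0.1683   +0.355  -0.086  +0.314  -0.154
     35  0.3465   +0.441  -0.128  +0.646  -0.316
     53  0.5248   +0.586  -0.199  +0.978  -0.479


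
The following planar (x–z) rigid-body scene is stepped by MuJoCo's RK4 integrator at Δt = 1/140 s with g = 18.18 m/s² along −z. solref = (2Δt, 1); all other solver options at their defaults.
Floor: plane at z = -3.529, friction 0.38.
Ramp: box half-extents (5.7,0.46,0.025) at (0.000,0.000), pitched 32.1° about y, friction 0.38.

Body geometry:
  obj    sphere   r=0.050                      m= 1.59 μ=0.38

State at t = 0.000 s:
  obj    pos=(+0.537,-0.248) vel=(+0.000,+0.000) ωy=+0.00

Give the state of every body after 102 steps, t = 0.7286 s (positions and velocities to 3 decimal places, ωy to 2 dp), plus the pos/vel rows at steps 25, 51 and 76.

State at t = 0.7286 s:
  obj    pos=(+2.088,-1.222) vel=(+4.259,-2.671) ωy=+100.52

Key-timestep trajectory:
   step    t(s)  obj.x    obj.z    obj.vx   obj.vz 
     25  0.1786   +0.630  -0.307  +1.044  -0.655
     51  0.3643   +0.925  -0.492  +2.129  -1.336
     76  0.5429   +1.398  -0.789  +3.173  -1.990


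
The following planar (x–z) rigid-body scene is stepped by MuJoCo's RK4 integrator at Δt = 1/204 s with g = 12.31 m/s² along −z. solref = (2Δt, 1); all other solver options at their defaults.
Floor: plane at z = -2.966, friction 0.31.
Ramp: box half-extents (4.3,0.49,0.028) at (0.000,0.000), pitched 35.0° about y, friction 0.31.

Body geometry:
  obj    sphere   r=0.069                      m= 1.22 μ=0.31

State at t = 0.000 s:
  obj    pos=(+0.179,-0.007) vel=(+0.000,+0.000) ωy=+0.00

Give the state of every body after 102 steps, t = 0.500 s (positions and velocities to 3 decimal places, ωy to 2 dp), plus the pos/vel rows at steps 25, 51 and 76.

State at t = 0.500 s:
  obj    pos=(+0.696,-0.369) vel=(+2.066,-1.447) ωy=+36.53

Key-timestep trajectory:
   step    t(s)  obj.x    obj.z    obj.vx   obj.vz 
     25  0.1225   +0.210  -0.029  +0.507  -0.355
     51  0.2500   +0.308  -0.097  +1.033  -0.723
     76  0.3725   +0.466  -0.208  +1.539  -1.078


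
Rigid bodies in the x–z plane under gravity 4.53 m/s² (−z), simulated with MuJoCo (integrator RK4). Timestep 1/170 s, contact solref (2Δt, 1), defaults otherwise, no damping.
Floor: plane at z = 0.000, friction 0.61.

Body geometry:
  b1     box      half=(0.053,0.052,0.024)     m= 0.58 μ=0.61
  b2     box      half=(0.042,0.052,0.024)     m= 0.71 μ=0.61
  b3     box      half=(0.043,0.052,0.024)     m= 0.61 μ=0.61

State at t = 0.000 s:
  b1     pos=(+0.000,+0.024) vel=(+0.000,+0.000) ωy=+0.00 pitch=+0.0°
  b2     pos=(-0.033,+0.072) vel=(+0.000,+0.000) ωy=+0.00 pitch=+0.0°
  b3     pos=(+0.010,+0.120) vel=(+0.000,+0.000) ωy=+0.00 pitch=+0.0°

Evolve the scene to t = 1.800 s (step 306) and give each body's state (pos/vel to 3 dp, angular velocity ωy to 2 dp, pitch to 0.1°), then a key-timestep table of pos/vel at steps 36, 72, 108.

State at t = 1.800 s:
  b1     pos=(+0.000,+0.024) vel=(+0.000,+0.000) ωy=+0.00 pitch=+0.0°
  b2     pos=(-0.033,+0.072) vel=(+0.000,+0.000) ωy=+0.00 pitch=+0.0°
  b3     pos=(+0.114,+0.024) vel=(+0.000,+0.000) ωy=+0.00 pitch=+180.0°

Key-timestep trajectory:
   step    t(s)  b1.x    b1.z    b1.vx   b1.vz   b2.x    b2.z    b2.vx   b2.vz   b3.x    b3.z    b3.vx   b3.vz 
     36  0.2118   +0.000  +0.024  +0.000  +0.000   -0.033  +0.072  +0.000  +0.000   +0.013  +0.120  +0.031  -0.005
     72  0.4235   +0.000  +0.024  +0.000  +0.000   -0.033  +0.072  +0.000  +0.000   +0.029  +0.109  +0.130  -0.191
    108  0.6353   +0.000  +0.024  +0.000  +0.000   -0.033  +0.072  +0.000  +0.000   +0.080  +0.082  +0.289  -0.231


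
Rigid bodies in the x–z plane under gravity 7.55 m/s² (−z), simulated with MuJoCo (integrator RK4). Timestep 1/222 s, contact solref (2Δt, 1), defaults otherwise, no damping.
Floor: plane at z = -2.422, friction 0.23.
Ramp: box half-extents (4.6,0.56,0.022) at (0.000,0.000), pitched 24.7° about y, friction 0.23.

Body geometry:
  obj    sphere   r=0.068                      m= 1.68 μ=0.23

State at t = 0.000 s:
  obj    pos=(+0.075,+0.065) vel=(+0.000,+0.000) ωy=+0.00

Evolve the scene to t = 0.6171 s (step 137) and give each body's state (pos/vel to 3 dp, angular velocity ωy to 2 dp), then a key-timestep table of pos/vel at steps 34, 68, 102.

State at t = 0.6171 s:
  obj    pos=(+0.465,-0.115) vel=(+1.264,-0.581) ωy=+20.44

Key-timestep trajectory:
   step    t(s)  obj.x    obj.z    obj.vx   obj.vz 
     34  0.1532   +0.099  +0.054  +0.314  -0.144
     68  0.3063   +0.171  +0.020  +0.627  -0.288
    102  0.4595   +0.291  -0.035  +0.941  -0.433


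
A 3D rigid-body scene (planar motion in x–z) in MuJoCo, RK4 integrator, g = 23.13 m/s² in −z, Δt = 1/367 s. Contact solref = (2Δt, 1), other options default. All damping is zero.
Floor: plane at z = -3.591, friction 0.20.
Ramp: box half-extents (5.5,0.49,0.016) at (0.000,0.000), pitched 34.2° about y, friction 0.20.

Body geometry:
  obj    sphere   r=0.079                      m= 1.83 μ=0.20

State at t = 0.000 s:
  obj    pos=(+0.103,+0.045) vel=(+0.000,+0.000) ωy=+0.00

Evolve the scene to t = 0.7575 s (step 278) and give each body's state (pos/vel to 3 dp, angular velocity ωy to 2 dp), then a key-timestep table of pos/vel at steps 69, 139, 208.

State at t = 0.7575 s:
  obj    pos=(+2.307,-1.453) vel=(+5.818,-3.954) ωy=+89.02

Key-timestep trajectory:
   step    t(s)  obj.x    obj.z    obj.vx   obj.vz 
     69  0.1880   +0.239  -0.047  +1.445  -0.982
    139  0.3787   +0.654  -0.330  +2.909  -1.977
    208  0.5668   +1.337  -0.794  +4.354  -2.959


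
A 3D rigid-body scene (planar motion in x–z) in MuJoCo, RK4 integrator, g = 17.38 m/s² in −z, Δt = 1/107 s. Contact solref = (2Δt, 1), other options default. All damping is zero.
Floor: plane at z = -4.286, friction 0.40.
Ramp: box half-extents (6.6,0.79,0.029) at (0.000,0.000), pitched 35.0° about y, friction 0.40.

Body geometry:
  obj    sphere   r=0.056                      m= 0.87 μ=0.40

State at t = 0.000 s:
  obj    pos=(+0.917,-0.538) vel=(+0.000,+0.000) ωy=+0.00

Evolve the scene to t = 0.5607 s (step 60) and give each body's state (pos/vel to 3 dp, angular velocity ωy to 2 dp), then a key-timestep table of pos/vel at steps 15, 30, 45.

State at t = 0.5607 s:
  obj    pos=(+1.834,-1.180) vel=(+3.270,-2.290) ωy=+71.27

Key-timestep trajectory:
   step    t(s)  obj.x    obj.z    obj.vx   obj.vz 
     15  0.1402   +0.974  -0.579  +0.818  -0.572
     30  0.2804   +1.146  -0.699  +1.635  -1.145
     45  0.4206   +1.433  -0.900  +2.453  -1.718


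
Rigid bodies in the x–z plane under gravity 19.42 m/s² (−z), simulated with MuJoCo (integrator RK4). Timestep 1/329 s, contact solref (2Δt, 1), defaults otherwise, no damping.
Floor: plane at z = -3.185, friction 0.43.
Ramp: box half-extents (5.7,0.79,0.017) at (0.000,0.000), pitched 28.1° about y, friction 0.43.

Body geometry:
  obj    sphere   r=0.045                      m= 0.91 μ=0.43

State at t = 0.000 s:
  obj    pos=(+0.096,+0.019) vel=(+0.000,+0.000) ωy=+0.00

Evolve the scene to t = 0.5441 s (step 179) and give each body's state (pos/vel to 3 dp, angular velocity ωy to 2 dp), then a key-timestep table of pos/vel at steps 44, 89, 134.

State at t = 0.5441 s:
  obj    pos=(+0.949,-0.437) vel=(+3.136,-1.674) ωy=+78.98

Key-timestep trajectory:
   step    t(s)  obj.x    obj.z    obj.vx   obj.vz 
     44  0.1337   +0.148  -0.009  +0.771  -0.412
     89  0.2705   +0.307  -0.094  +1.559  -0.833
    134  0.4073   +0.574  -0.236  +2.348  -1.253


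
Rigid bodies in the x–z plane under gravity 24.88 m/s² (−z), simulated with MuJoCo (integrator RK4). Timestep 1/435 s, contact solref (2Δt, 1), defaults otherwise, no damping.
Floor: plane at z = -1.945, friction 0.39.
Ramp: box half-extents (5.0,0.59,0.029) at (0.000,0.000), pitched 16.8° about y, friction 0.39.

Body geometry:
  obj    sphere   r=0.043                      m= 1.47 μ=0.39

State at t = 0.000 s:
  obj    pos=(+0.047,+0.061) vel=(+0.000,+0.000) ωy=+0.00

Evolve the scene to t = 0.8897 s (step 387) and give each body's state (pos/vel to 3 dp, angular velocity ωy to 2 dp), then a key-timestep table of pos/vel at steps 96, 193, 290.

State at t = 0.8897 s:
  obj    pos=(+1.993,-0.527) vel=(+4.375,-1.321) ωy=+106.27

Key-timestep trajectory:
   step    t(s)  obj.x    obj.z    obj.vx   obj.vz 
     96  0.2207   +0.167  +0.025  +1.085  -0.328
    193  0.4437   +0.531  -0.085  +2.182  -0.659
    290  0.6667   +1.140  -0.269  +3.278  -0.990


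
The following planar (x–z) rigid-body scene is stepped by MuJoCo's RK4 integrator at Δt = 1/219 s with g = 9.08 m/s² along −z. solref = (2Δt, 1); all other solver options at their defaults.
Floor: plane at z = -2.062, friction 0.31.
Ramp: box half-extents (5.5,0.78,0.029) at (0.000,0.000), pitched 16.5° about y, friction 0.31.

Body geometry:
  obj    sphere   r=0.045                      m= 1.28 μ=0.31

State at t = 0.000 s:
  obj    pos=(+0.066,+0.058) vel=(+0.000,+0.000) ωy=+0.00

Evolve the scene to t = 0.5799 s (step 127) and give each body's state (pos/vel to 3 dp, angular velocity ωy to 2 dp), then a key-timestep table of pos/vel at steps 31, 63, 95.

State at t = 0.5799 s:
  obj    pos=(+0.363,-0.030) vel=(+1.024,-0.303) ωy=+23.73

Key-timestep trajectory:
   step    t(s)  obj.x    obj.z    obj.vx   obj.vz 
     31  0.1416   +0.084  +0.052  +0.250  -0.074
     63  0.2877   +0.139  +0.036  +0.508  -0.151
     95  0.4338   +0.232  +0.008  +0.766  -0.227


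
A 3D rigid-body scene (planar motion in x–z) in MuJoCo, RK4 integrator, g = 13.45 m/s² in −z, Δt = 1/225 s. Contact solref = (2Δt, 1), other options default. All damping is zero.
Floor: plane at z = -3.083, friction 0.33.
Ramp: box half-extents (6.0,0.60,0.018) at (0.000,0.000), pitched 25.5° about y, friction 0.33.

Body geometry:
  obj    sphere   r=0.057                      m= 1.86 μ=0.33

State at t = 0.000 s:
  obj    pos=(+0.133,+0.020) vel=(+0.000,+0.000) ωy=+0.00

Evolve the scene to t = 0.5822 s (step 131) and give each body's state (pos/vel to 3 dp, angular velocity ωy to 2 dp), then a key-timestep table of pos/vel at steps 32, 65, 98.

State at t = 0.5822 s:
  obj    pos=(+0.766,-0.282) vel=(+2.174,-1.037) ωy=+42.23

Key-timestep trajectory:
   step    t(s)  obj.x    obj.z    obj.vx   obj.vz 
     32  0.1422   +0.171  +0.002  +0.531  -0.253
     65  0.2889   +0.289  -0.055  +1.079  -0.514
     98  0.4356   +0.487  -0.149  +1.626  -0.776


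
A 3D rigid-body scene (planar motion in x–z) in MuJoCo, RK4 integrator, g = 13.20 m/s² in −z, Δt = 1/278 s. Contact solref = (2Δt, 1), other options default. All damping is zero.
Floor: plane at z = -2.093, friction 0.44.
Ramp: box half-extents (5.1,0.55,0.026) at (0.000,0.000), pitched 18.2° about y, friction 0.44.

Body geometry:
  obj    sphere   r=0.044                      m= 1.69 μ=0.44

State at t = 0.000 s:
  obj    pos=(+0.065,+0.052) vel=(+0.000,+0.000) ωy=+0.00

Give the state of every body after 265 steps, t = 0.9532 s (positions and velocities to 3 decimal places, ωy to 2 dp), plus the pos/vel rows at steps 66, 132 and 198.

State at t = 0.9532 s:
  obj    pos=(+1.336,-0.366) vel=(+2.667,-0.877) ωy=+63.79

Key-timestep trajectory:
   step    t(s)  obj.x    obj.z    obj.vx   obj.vz 
     66  0.2374   +0.144  +0.026  +0.664  -0.218
    132  0.4748   +0.380  -0.051  +1.328  -0.437
    198  0.7122   +0.775  -0.181  +1.992  -0.655


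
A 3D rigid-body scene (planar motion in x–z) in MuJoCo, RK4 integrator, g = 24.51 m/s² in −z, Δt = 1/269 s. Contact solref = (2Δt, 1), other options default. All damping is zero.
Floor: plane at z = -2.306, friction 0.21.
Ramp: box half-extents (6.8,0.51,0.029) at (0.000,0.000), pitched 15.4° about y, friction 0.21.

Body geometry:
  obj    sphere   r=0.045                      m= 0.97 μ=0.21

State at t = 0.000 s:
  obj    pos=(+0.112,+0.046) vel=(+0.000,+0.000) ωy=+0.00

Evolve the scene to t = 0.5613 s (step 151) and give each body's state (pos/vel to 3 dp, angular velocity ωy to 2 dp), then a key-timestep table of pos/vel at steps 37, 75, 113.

State at t = 0.5613 s:
  obj    pos=(+0.818,-0.149) vel=(+2.516,-0.693) ωy=+57.98

Key-timestep trajectory:
   step    t(s)  obj.x    obj.z    obj.vx   obj.vz 
     37  0.1375   +0.154  +0.034  +0.617  -0.170
     75  0.2788   +0.286  -0.002  +1.250  -0.344
    113  0.4201   +0.508  -0.063  +1.883  -0.519


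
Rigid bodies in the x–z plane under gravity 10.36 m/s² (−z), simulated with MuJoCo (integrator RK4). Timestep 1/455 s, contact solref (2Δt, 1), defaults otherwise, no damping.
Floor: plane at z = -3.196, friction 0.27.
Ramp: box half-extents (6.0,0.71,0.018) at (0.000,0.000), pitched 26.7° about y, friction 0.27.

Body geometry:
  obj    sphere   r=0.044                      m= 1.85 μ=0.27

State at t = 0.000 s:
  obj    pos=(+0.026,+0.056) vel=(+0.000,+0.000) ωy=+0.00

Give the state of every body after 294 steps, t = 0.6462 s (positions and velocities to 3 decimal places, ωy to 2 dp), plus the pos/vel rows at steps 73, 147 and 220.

State at t = 0.6462 s:
  obj    pos=(+0.646,-0.256) vel=(+1.919,-0.965) ωy=+48.82

Key-timestep trajectory:
   step    t(s)  obj.x    obj.z    obj.vx   obj.vz 
     73  0.1604   +0.064  +0.037  +0.477  -0.240
    147  0.3231   +0.181  -0.022  +0.960  -0.483
    220  0.4835   +0.373  -0.118  +1.436  -0.722


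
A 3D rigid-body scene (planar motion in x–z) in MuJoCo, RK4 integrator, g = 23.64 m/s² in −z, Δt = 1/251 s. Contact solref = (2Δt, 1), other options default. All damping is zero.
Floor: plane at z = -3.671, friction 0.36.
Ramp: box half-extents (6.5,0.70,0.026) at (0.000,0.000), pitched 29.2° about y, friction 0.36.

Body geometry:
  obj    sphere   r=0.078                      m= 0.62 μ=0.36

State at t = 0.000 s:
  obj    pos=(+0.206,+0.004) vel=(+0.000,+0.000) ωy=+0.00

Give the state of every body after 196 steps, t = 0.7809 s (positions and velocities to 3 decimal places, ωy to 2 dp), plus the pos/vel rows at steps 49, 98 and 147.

State at t = 0.7809 s:
  obj    pos=(+2.399,-1.221) vel=(+5.615,-3.138) ωy=+82.46

Key-timestep trajectory:
   step    t(s)  obj.x    obj.z    obj.vx   obj.vz 
     49  0.1952   +0.343  -0.073  +1.404  -0.785
     98  0.3904   +0.754  -0.302  +2.808  -1.569
    147  0.5857   +1.439  -0.685  +4.212  -2.354


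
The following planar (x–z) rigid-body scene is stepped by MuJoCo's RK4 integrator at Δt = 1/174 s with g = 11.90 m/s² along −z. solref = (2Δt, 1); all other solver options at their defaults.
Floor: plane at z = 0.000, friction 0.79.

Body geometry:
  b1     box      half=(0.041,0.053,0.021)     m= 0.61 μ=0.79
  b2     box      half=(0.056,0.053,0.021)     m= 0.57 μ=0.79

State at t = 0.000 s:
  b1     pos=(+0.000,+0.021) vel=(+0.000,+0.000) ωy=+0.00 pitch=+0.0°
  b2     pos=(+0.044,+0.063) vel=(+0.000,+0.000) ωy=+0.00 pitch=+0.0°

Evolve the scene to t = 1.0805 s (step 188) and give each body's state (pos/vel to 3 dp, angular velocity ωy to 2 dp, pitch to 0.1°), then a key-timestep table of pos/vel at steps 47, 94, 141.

State at t = 1.0805 s:
  b1     pos=(-0.001,+0.021) vel=(-0.001,+0.000) ωy=+0.00 pitch=+0.0°
  b2     pos=(+0.058,+0.054) vel=(+0.000,-0.001) ωy=-0.02 pitch=+45.0°

Key-timestep trajectory:
   step    t(s)  b1.x    b1.z    b1.vx   b1.vz   b2.x    b2.z    b2.vx   b2.vz 
     47  0.2701   +0.000  +0.021  +0.000  +0.000   +0.063  +0.057  +0.009  +0.009
     94  0.5402   +0.000  +0.021  -0.001  +0.000   +0.058  +0.055  +0.000  -0.001
    141  0.8103   +0.000  +0.021  -0.001  +0.000   +0.058  +0.055  +0.000  -0.001


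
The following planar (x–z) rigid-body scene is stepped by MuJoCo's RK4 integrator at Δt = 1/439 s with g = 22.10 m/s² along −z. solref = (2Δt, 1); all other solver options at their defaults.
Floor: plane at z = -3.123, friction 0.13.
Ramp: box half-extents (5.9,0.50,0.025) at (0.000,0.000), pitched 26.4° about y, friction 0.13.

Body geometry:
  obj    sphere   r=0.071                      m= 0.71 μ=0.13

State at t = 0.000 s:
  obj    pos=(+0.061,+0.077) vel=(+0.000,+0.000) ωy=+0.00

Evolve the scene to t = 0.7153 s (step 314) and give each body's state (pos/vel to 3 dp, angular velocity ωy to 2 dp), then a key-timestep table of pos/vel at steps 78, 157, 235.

State at t = 0.7153 s:
  obj    pos=(+1.723,-0.748) vel=(+4.650,-2.297) ωy=+64.85

Key-timestep trajectory:
   step    t(s)  obj.x    obj.z    obj.vx   obj.vz 
     78  0.1777   +0.164  +0.026  +1.154  -0.575
    157  0.3576   +0.476  -0.129  +2.325  -1.147
    235  0.5353   +0.992  -0.385  +3.476  -1.731


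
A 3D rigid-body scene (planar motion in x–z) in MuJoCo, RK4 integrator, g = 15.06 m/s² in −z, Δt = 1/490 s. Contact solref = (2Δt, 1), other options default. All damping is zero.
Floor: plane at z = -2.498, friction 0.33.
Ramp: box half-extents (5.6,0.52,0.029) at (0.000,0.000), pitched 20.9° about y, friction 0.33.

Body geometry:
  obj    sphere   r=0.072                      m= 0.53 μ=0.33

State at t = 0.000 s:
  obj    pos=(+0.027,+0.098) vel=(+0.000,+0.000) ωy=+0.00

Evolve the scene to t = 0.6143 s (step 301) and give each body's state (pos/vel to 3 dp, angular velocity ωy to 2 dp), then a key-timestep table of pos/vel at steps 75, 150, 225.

State at t = 0.6143 s:
  obj    pos=(+0.703,-0.160) vel=(+2.202,-0.841) ωy=+32.74

Key-timestep trajectory:
   step    t(s)  obj.x    obj.z    obj.vx   obj.vz 
     75  0.1531   +0.069  +0.082  +0.549  -0.210
    150  0.3061   +0.195  +0.034  +1.098  -0.419
    225  0.4592   +0.405  -0.047  +1.646  -0.629
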